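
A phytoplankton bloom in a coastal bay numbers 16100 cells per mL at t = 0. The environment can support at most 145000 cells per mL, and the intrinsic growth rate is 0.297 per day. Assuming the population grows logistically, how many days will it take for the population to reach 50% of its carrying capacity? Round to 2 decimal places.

7.00 days

A = (K − N₀)/N₀ = (145000 − 16100)/16100 = 8.0062.
Solve 145000/(1 + 8.0062·e^(−0.297t)) = 72500: 1 + 8.0062·e^(−0.297t) = 2, so e^(−0.297t) = 0.124903.
−0.297·t = ln(0.124903) = -2.0802, so t = 2.0802/0.297 = 7.0041.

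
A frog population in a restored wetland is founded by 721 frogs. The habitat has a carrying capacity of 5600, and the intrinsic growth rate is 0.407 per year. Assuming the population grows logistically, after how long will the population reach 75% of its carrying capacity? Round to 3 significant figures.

A = (K − N₀)/N₀ = (5600 − 721)/721 = 6.767.
Solve 5600/(1 + 6.767·e^(−0.407t)) = 4200: 1 + 6.767·e^(−0.407t) = 1.3333, so e^(−0.407t) = 0.0492587.
−0.407·t = ln(0.0492587) = -3.0107, so t = 3.0107/0.407 = 7.3972.

7.40 years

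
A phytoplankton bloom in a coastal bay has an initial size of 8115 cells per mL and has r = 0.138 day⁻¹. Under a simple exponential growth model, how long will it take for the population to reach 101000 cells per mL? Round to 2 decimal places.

Set N₀·e^(rt) = 101000: e^(0.138·t) = 101000/8115 = 12.446.
0.138·t = ln(12.446) = 2.5214, so t = 2.5214/0.138 = 18.271.

18.27 days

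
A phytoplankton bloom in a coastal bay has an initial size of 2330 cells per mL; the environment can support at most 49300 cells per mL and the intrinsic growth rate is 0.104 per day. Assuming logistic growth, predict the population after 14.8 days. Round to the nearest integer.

9258 cells per mL

A = (K − N₀)/N₀ = (49300 − 2330)/2330 = 20.159.
N(t) = K/(1 + A·e^(−rt)) = 49300/(1 + 20.159×e^(−0.104×14.8)).
e^(−1.539) = 0.21455; denominator = 1 + 20.159×0.21455 = 5.3251.
N = 49300/5.3251 = 9258.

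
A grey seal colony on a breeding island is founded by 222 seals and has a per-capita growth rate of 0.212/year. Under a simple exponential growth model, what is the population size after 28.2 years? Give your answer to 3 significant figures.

N(t) = N₀·e^(rt) = 222 × e^(0.212×28.2) = 222 × e^5.978.
e^5.978 ≈ 394.81, so N ≈ 222 × 394.81 = 87647.4.

87600 seals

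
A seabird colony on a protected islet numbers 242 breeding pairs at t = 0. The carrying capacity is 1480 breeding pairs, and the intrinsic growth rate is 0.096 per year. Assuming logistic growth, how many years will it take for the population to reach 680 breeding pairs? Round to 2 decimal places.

15.31 years

A = (K − N₀)/N₀ = (1480 − 242)/242 = 5.1157.
Solve 1480/(1 + 5.1157·e^(−0.096t)) = 680: 1 + 5.1157·e^(−0.096t) = 2.1765, so e^(−0.096t) = 0.229972.
−0.096·t = ln(0.229972) = -1.4698, so t = 1.4698/0.096 = 15.31.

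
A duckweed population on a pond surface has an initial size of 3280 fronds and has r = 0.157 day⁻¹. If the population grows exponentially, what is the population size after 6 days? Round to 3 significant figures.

8410 fronds

N(t) = N₀·e^(rt) = 3280 × e^(0.157×6) = 3280 × e^0.942.
e^0.942 ≈ 2.5651, so N ≈ 3280 × 2.5651 = 8413.55.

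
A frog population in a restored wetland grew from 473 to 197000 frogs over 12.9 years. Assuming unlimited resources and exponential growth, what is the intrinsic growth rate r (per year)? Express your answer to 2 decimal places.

0.47 per year

From N(t) = N₀·e^(rt): e^(r·12.9) = 197000/473 = 416.49.
r·12.9 = ln(416.49) = 6.0319, so r = 6.0319/12.9 = 0.46759.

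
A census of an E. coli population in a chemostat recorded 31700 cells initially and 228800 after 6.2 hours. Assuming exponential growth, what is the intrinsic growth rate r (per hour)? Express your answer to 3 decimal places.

0.319 per hour

From N(t) = N₀·e^(rt): e^(r·6.2) = 228800/31700 = 7.2177.
r·6.2 = ln(7.2177) = 1.9765, so r = 1.9765/6.2 = 0.3188.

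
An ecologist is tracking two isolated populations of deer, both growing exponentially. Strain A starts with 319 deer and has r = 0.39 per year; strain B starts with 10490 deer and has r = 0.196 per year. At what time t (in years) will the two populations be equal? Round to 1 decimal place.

Set 319·e^(0.39t) = 10490·e^(0.196t).
e^((0.39 − 0.196)t) = 10490/319 → e^(0.194·t) = 32.884.
0.194·t = ln(32.884) = 3.493, so t = 3.493/0.194 = 18.005.

18.0 years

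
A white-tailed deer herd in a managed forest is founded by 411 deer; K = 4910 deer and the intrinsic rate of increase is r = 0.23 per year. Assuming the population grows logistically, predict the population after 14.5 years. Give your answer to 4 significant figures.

A = (K − N₀)/N₀ = (4910 − 411)/411 = 10.946.
N(t) = K/(1 + A·e^(−rt)) = 4910/(1 + 10.946×e^(−0.23×14.5)).
e^(−3.335) = 0.035615; denominator = 1 + 10.946×0.035615 = 1.3899.
N = 4910/1.3899 = 3532.74.

3533 deer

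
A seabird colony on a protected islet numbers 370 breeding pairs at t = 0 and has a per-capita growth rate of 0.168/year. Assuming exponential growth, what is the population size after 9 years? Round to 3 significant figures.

N(t) = N₀·e^(rt) = 370 × e^(0.168×9) = 370 × e^1.512.
e^1.512 ≈ 4.5358, so N ≈ 370 × 4.5358 = 1678.24.

1680 breeding pairs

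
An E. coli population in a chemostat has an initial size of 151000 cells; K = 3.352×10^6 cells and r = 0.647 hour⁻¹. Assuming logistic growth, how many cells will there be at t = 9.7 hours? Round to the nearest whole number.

A = (K − N₀)/N₀ = (3.352×10^6 − 151000)/151000 = 21.199.
N(t) = K/(1 + A·e^(−rt)) = 3.352×10^6/(1 + 21.199×e^(−0.647×9.7)).
e^(−6.276) = 0.0018811; denominator = 1 + 21.199×0.0018811 = 1.0399.
N = 3.352×10^6/1.0399 = 3.223459×10^6.

3223459 cells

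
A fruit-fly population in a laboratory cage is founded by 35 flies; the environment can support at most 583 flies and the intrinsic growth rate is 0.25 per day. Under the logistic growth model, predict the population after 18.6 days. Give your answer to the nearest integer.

A = (K − N₀)/N₀ = (583 − 35)/35 = 15.657.
N(t) = K/(1 + A·e^(−rt)) = 583/(1 + 15.657×e^(−0.25×18.6)).
e^(−4.65) = 0.0095616; denominator = 1 + 15.657×0.0095616 = 1.1497.
N = 583/1.1497 = 507.086.

507 flies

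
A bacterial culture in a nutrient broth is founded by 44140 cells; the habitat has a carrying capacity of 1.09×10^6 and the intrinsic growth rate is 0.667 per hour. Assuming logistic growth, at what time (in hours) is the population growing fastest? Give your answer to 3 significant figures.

Logistic growth is fastest at N = K/2 = 545000.
A = (K − N₀)/N₀ = 23.694. Set K/(1 + A·e^(−rt)) = K/2 → A·e^(−rt) = 1.
e^(−0.667t) = 1/23.694 = 0.0422045, so t = ln(23.694)/0.667 = 3.1652/0.667 = 4.7455.

4.75 hours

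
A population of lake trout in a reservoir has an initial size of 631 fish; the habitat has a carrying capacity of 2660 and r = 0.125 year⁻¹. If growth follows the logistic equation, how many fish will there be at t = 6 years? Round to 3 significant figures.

A = (K − N₀)/N₀ = (2660 − 631)/631 = 3.2155.
N(t) = K/(1 + A·e^(−rt)) = 2660/(1 + 3.2155×e^(−0.125×6)).
e^(−0.75) = 0.47237; denominator = 1 + 3.2155×0.47237 = 2.5189.
N = 2660/2.5189 = 1056.01.

1060 fish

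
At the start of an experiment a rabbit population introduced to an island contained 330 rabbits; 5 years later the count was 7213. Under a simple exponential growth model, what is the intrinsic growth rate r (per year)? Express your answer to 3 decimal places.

From N(t) = N₀·e^(rt): e^(r·5) = 7213/330 = 21.858.
r·5 = ln(21.858) = 3.0845, so r = 3.0845/5 = 0.61691.

0.617 per year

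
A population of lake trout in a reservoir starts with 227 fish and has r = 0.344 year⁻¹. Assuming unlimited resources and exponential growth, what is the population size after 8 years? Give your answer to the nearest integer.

3558 fish

N(t) = N₀·e^(rt) = 227 × e^(0.344×8) = 227 × e^2.752.
e^2.752 ≈ 15.674, so N ≈ 227 × 15.674 = 3557.99.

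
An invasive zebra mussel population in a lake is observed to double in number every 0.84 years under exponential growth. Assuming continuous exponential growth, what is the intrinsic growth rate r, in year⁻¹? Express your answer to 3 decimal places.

0.825 per year

r = ln(2)/t_d = 0.6931/0.84 = 0.82518.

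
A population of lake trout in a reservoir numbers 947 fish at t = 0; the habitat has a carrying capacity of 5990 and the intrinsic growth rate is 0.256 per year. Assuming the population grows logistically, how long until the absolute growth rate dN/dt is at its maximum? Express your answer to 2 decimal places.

6.53 years

Logistic growth is fastest at N = K/2 = 2995.
A = (K − N₀)/N₀ = 5.3252. Set K/(1 + A·e^(−rt)) = K/2 → A·e^(−rt) = 1.
e^(−0.256t) = 1/5.3252 = 0.187785, so t = ln(5.3252)/0.256 = 1.6725/0.256 = 6.533.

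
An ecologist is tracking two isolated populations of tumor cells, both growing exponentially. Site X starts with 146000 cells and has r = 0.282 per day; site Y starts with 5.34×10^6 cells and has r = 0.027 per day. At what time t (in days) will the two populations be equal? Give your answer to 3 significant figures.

Set 146000·e^(0.282t) = 5.34×10^6·e^(0.027t).
e^((0.282 − 0.027)t) = 5.34×10^6/146000 → e^(0.255·t) = 36.575.
0.255·t = ln(36.575) = 3.5994, so t = 3.5994/0.255 = 14.115.

14.1 days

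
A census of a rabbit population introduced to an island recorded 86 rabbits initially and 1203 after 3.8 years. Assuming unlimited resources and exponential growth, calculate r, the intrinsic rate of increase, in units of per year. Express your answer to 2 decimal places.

From N(t) = N₀·e^(rt): e^(r·3.8) = 1203/86 = 13.988.
r·3.8 = ln(13.988) = 2.6382, so r = 2.6382/3.8 = 0.69427.

0.69 per year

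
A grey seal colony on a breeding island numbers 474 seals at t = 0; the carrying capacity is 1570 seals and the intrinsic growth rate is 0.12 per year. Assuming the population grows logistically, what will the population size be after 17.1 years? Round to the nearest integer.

A = (K − N₀)/N₀ = (1570 − 474)/474 = 2.3122.
N(t) = K/(1 + A·e^(−rt)) = 1570/(1 + 2.3122×e^(−0.12×17.1)).
e^(−2.052) = 0.12848; denominator = 1 + 2.3122×0.12848 = 1.2971.
N = 1570/1.2971 = 1210.42.

1210 seals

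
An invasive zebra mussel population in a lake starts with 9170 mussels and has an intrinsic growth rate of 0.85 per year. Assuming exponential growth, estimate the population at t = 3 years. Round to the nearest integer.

N(t) = N₀·e^(rt) = 9170 × e^(0.85×3) = 9170 × e^2.55.
e^2.55 ≈ 12.807, so N ≈ 9170 × 12.807 = 117441.

117441 mussels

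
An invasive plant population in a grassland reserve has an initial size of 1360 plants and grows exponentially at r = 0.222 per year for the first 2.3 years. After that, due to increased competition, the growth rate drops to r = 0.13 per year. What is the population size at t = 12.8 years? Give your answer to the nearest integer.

8874 plants

Phase 1: N(2.3) = 1360·e^(0.222×2.3) = 1360·e^0.5106 = 2266.16.
Phase 2 runs for 12.8 − 2.3 = 10.5 years at r = 0.13.
N(12.8) = 2266.16·e^(0.13×10.5) = 2266.16·e^1.365 = 8873.64.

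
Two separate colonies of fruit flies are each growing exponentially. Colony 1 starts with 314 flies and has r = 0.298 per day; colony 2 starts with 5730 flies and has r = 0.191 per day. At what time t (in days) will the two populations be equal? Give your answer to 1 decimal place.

Set 314·e^(0.298t) = 5730·e^(0.191t).
e^((0.298 − 0.191)t) = 5730/314 → e^(0.107·t) = 18.248.
0.107·t = ln(18.248) = 2.9041, so t = 2.9041/0.107 = 27.141.

27.1 days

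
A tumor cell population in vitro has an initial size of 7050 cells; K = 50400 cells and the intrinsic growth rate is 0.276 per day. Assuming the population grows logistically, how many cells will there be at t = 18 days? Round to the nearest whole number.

A = (K − N₀)/N₀ = (50400 − 7050)/7050 = 6.1489.
N(t) = K/(1 + A·e^(−rt)) = 50400/(1 + 6.1489×e^(−0.276×18)).
e^(−4.968) = 0.006957; denominator = 1 + 6.1489×0.006957 = 1.0428.
N = 50400/1.0428 = 48332.4.

48332 cells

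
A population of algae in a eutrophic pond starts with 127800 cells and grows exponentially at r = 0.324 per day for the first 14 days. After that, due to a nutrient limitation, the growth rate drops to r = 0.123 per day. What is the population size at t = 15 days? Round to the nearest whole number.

13486798 cells

Phase 1: N(14) = 127800·e^(0.324×14) = 127800·e^4.536 = 1.192589×10^7.
Phase 2 runs for 15 − 14 = 1 days at r = 0.123.
N(15) = 1.192589×10^7·e^(0.123×1) = 1.192589×10^7·e^0.123 = 1.34868×10^7.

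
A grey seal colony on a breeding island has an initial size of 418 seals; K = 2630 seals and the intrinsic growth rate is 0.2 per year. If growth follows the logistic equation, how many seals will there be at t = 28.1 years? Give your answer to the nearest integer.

A = (K − N₀)/N₀ = (2630 − 418)/418 = 5.2919.
N(t) = K/(1 + A·e^(−rt)) = 2630/(1 + 5.2919×e^(−0.2×28.1)).
e^(−5.62) = 0.0036246; denominator = 1 + 5.2919×0.0036246 = 1.0192.
N = 2630/1.0192 = 2580.5.

2581 seals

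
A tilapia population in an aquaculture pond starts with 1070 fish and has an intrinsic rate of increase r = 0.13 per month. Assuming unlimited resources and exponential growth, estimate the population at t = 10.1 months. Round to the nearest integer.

3978 fish

N(t) = N₀·e^(rt) = 1070 × e^(0.13×10.1) = 1070 × e^1.313.
e^1.313 ≈ 3.7173, so N ≈ 1070 × 3.7173 = 3977.52.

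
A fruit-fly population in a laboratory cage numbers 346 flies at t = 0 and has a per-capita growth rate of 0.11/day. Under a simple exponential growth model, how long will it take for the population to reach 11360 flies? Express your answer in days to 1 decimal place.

Set N₀·e^(rt) = 11360: e^(0.11·t) = 11360/346 = 32.832.
0.11·t = ln(32.832) = 3.4914, so t = 3.4914/0.11 = 31.74.

31.7 days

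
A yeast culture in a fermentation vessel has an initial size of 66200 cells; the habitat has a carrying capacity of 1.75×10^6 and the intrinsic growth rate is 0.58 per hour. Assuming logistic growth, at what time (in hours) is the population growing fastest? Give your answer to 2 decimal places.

Logistic growth is fastest at N = K/2 = 875000.
A = (K − N₀)/N₀ = 25.435. Set K/(1 + A·e^(−rt)) = K/2 → A·e^(−rt) = 1.
e^(−0.58t) = 1/25.435 = 0.0393158, so t = ln(25.435)/0.58 = 3.2361/0.58 = 5.5795.

5.58 hours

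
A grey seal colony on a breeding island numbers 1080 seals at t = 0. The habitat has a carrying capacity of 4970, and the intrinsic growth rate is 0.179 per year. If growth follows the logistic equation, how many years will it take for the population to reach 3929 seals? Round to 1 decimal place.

A = (K − N₀)/N₀ = (4970 − 1080)/1080 = 3.6019.
Solve 4970/(1 + 3.6019·e^(−0.179t)) = 3929: 1 + 3.6019·e^(−0.179t) = 1.265, so e^(−0.179t) = 0.0735602.
−0.179·t = ln(0.0735602) = -2.6097, so t = 2.6097/0.179 = 14.579.

14.6 years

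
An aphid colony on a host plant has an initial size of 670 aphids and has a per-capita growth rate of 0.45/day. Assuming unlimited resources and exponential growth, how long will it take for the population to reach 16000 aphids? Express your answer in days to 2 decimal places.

Set N₀·e^(rt) = 16000: e^(0.45·t) = 16000/670 = 23.881.
0.45·t = ln(23.881) = 3.1731, so t = 3.1731/0.45 = 7.0513.

7.05 days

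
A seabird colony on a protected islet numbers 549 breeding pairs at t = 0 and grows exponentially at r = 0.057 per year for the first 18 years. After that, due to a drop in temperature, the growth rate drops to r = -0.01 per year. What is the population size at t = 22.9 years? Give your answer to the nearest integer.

1458 breeding pairs

Phase 1: N(18) = 549·e^(0.057×18) = 549·e^1.026 = 1531.65.
Phase 2 runs for 22.9 − 18 = 4.9 years at r = -0.01.
N(22.9) = 1531.65·e^(-0.01×4.9) = 1531.65·e^-0.049 = 1458.4.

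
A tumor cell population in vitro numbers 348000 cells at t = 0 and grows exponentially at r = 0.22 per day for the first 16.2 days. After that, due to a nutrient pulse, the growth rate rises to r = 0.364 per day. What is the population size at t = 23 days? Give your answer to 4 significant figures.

Phase 1: N(16.2) = 348000·e^(0.22×16.2) = 348000·e^3.564 = 1.228584×10^7.
Phase 2 runs for 23 − 16.2 = 6.8 days at r = 0.364.
N(23) = 1.228584×10^7·e^(0.364×6.8) = 1.228584×10^7·e^2.475 = 1.460059×10^8.

146000000 cells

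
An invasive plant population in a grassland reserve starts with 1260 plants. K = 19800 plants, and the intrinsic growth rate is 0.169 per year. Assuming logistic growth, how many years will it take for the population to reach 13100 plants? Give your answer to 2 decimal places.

19.88 years

A = (K − N₀)/N₀ = (19800 − 1260)/1260 = 14.714.
Solve 19800/(1 + 14.714·e^(−0.169t)) = 13100: 1 + 14.714·e^(−0.169t) = 1.5115, so e^(−0.169t) = 0.0347588.
−0.169·t = ln(0.0347588) = -3.3593, so t = 3.3593/0.169 = 19.878.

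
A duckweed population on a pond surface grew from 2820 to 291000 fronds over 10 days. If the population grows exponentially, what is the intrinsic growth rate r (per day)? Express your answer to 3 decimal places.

From N(t) = N₀·e^(rt): e^(r·10) = 291000/2820 = 103.19.
r·10 = ln(103.19) = 4.6366, so r = 4.6366/10 = 0.46366.

0.464 per day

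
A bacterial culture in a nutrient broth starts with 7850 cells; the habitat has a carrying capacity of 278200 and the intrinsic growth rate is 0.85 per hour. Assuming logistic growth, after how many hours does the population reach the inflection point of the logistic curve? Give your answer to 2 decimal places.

4.16 hours

Logistic growth is fastest at N = K/2 = 139100.
A = (K − N₀)/N₀ = 34.439. Set K/(1 + A·e^(−rt)) = K/2 → A·e^(−rt) = 1.
e^(−0.85t) = 1/34.439 = 0.0290364, so t = ln(34.439)/0.85 = 3.5392/0.85 = 4.1638.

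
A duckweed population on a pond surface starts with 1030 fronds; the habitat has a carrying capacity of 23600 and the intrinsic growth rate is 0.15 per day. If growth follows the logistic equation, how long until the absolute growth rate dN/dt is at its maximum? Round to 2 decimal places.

20.58 days

Logistic growth is fastest at N = K/2 = 11800.
A = (K − N₀)/N₀ = 21.913. Set K/(1 + A·e^(−rt)) = K/2 → A·e^(−rt) = 1.
e^(−0.15t) = 1/21.913 = 0.0456358, so t = ln(21.913)/0.15 = 3.0871/0.15 = 20.58.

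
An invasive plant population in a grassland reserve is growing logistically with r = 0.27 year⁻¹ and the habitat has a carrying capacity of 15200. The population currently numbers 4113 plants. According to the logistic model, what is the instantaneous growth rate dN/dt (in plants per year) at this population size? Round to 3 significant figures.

dN/dt = rN(1 − N/K) = 0.27 × 4113 × (1 − 4113/15200).
1 − 4113/15200 = 0.72941; dN/dt = 0.27 × 4113 × 0.72941 = 810.01.

810 plants per year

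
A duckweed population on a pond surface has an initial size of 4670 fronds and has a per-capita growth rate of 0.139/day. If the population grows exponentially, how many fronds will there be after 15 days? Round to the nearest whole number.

37568 fronds

N(t) = N₀·e^(rt) = 4670 × e^(0.139×15) = 4670 × e^2.085.
e^2.085 ≈ 8.0446, so N ≈ 4670 × 8.0446 = 37568.2.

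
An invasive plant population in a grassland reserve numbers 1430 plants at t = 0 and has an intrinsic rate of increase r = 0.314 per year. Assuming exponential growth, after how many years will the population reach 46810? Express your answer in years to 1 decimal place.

Set N₀·e^(rt) = 46810: e^(0.314·t) = 46810/1430 = 32.734.
0.314·t = ln(32.734) = 3.4884, so t = 3.4884/0.314 = 11.11.

11.1 years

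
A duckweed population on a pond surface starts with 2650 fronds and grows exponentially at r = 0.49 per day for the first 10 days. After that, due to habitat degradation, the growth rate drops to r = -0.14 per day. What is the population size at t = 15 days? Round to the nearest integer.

Phase 1: N(10) = 2650·e^(0.49×10) = 2650·e^4.9 = 355868.
Phase 2 runs for 15 − 10 = 5 days at r = -0.14.
N(15) = 355868·e^(-0.14×5) = 355868·e^-0.7 = 176719.

176719 fronds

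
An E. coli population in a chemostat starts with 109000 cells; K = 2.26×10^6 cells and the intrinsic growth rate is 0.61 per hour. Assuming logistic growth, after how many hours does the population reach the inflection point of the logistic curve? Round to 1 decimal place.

Logistic growth is fastest at N = K/2 = 1.13×10^6.
A = (K − N₀)/N₀ = 19.734. Set K/(1 + A·e^(−rt)) = K/2 → A·e^(−rt) = 1.
e^(−0.61t) = 1/19.734 = 0.0506741, so t = ln(19.734)/0.61 = 2.9823/0.61 = 4.8891.

4.9 hours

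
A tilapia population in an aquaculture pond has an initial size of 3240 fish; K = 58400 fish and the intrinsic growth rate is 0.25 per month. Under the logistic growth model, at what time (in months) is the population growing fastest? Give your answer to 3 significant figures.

Logistic growth is fastest at N = K/2 = 29200.
A = (K − N₀)/N₀ = 17.025. Set K/(1 + A·e^(−rt)) = K/2 → A·e^(−rt) = 1.
e^(−0.25t) = 1/17.025 = 0.0587382, so t = ln(17.025)/0.25 = 2.8347/0.25 = 11.339.

11.3 months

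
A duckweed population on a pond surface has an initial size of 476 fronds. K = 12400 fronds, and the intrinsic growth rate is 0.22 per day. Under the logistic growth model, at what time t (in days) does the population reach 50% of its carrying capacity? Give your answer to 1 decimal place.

14.6 days

A = (K − N₀)/N₀ = (12400 − 476)/476 = 25.05.
Solve 12400/(1 + 25.05·e^(−0.22t)) = 6200: 1 + 25.05·e^(−0.22t) = 2, so e^(−0.22t) = 0.0399195.
−0.22·t = ln(0.0399195) = -3.2209, so t = 3.2209/0.22 = 14.64.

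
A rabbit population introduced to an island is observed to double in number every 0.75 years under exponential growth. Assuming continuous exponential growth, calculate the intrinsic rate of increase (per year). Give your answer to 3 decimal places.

r = ln(2)/t_d = 0.6931/0.75 = 0.9242.

0.924 per year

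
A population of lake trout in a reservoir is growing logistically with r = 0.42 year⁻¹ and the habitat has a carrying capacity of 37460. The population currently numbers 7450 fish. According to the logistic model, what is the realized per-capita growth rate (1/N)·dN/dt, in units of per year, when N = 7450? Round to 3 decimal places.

0.336 per year

(1/N)·dN/dt = r(1 − N/K) = 0.42 × (1 − 7450/37460).
= 0.42 × 0.80112 = 0.33647.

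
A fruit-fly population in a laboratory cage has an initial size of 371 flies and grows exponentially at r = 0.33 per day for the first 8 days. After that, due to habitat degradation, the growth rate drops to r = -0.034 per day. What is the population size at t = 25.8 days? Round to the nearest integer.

2838 flies

Phase 1: N(8) = 371·e^(0.33×8) = 371·e^2.64 = 5198.9.
Phase 2 runs for 25.8 − 8 = 17.8 days at r = -0.034.
N(25.8) = 5198.9·e^(-0.034×17.8) = 5198.9·e^-0.6052 = 2838.42.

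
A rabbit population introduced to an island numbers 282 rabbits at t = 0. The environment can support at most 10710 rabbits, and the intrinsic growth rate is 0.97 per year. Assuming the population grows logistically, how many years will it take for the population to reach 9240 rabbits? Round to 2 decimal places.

A = (K − N₀)/N₀ = (10710 − 282)/282 = 36.979.
Solve 10710/(1 + 36.979·e^(−0.97t)) = 9240: 1 + 36.979·e^(−0.97t) = 1.1591, so e^(−0.97t) = 0.00430223.
−0.97·t = ln(0.00430223) = -5.4486, so t = 5.4486/0.97 = 5.6171.

5.62 years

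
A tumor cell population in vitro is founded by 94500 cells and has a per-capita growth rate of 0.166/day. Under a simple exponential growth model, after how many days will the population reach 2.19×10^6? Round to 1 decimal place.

Set N₀·e^(rt) = 2.19×10^6: e^(0.166·t) = 2.19×10^6/94500 = 23.175.
0.166·t = ln(23.175) = 3.1431, so t = 3.1431/0.166 = 18.934.

18.9 days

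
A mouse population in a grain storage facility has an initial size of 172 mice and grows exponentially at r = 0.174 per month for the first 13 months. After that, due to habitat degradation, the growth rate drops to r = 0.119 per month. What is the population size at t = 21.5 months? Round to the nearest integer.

4541 mice

Phase 1: N(13) = 172·e^(0.174×13) = 172·e^2.262 = 1651.59.
Phase 2 runs for 21.5 − 13 = 8.5 months at r = 0.119.
N(21.5) = 1651.59·e^(0.119×8.5) = 1651.59·e^1.011 = 4541.42.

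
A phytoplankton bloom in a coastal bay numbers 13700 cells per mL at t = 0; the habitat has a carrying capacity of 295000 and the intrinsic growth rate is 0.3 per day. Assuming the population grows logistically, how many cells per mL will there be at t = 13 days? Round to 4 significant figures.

A = (K − N₀)/N₀ = (295000 − 13700)/13700 = 20.533.
N(t) = K/(1 + A·e^(−rt)) = 295000/(1 + 20.533×e^(−0.3×13)).
e^(−3.9) = 0.020242; denominator = 1 + 20.533×0.020242 = 1.4156.
N = 295000/1.4156 = 208389.

208400 cells per mL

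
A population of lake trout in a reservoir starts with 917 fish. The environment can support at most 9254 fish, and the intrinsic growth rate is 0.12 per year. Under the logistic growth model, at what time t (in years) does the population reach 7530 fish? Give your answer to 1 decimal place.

A = (K − N₀)/N₀ = (9254 − 917)/917 = 9.0916.
Solve 9254/(1 + 9.0916·e^(−0.12t)) = 7530: 1 + 9.0916·e^(−0.12t) = 1.229, so e^(−0.12t) = 0.0251827.
−0.12·t = ln(0.0251827) = -3.6816, so t = 3.6816/0.12 = 30.68.

30.7 years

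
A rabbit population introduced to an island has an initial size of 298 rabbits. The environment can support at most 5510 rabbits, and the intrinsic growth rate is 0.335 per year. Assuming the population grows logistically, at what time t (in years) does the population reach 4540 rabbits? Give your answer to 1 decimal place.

A = (K − N₀)/N₀ = (5510 − 298)/298 = 17.49.
Solve 5510/(1 + 17.49·e^(−0.335t)) = 4540: 1 + 17.49·e^(−0.335t) = 1.2137, so e^(−0.335t) = 0.012216.
−0.335·t = ln(0.012216) = -4.405, so t = 4.405/0.335 = 13.149.

13.1 years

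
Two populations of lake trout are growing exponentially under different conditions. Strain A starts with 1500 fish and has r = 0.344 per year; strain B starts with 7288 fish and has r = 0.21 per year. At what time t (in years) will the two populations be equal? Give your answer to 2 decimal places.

11.80 years

Set 1500·e^(0.344t) = 7288·e^(0.21t).
e^((0.344 − 0.21)t) = 7288/1500 → e^(0.134·t) = 4.8587.
0.134·t = ln(4.8587) = 1.5808, so t = 1.5808/0.134 = 11.797.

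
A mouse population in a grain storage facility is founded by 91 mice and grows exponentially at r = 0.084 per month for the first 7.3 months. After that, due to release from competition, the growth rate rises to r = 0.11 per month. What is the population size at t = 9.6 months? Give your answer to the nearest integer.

216 mice

Phase 1: N(7.3) = 91·e^(0.084×7.3) = 91·e^0.6132 = 168.016.
Phase 2 runs for 9.6 − 7.3 = 2.3 months at r = 0.11.
N(9.6) = 168.016·e^(0.11×2.3) = 168.016·e^0.253 = 216.385.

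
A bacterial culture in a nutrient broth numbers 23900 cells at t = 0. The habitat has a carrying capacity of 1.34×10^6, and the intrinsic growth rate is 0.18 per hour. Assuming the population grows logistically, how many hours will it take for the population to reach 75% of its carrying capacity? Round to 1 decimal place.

A = (K − N₀)/N₀ = (1.34×10^6 − 23900)/23900 = 55.067.
Solve 1.34×10^6/(1 + 55.067·e^(−0.18t)) = 1.005×10^6: 1 + 55.067·e^(−0.18t) = 1.3333, so e^(−0.18t) = 0.00605324.
−0.18·t = ln(0.00605324) = -5.1072, so t = 5.1072/0.18 = 28.373.

28.4 hours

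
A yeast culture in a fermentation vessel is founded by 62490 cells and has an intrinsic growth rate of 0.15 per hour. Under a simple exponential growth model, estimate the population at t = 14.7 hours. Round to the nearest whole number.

566800 cells

N(t) = N₀·e^(rt) = 62490 × e^(0.15×14.7) = 62490 × e^2.205.
e^2.205 ≈ 9.0703, so N ≈ 62490 × 9.0703 = 566800.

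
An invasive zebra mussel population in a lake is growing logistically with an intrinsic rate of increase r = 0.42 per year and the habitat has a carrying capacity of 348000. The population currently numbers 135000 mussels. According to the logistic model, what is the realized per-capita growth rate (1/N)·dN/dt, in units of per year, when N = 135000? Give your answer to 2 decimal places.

0.26 per year

(1/N)·dN/dt = r(1 − N/K) = 0.42 × (1 − 135000/348000).
= 0.42 × 0.61207 = 0.25707.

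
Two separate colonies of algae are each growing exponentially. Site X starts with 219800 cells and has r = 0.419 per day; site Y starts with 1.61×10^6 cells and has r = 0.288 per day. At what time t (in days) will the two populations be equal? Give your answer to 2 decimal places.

Set 219800·e^(0.419t) = 1.61×10^6·e^(0.288t).
e^((0.419 − 0.288)t) = 1.61×10^6/219800 → e^(0.131·t) = 7.3248.
0.131·t = ln(7.3248) = 1.9913, so t = 1.9913/0.131 = 15.201.

15.20 days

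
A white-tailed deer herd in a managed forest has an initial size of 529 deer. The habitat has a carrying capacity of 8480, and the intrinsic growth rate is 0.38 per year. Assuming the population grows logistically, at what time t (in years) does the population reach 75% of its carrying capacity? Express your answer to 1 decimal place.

A = (K − N₀)/N₀ = (8480 − 529)/529 = 15.03.
Solve 8480/(1 + 15.03·e^(−0.38t)) = 6360: 1 + 15.03·e^(−0.38t) = 1.3333, so e^(−0.38t) = 0.0221775.
−0.38·t = ln(0.0221775) = -3.8087, so t = 3.8087/0.38 = 10.023.

10.0 years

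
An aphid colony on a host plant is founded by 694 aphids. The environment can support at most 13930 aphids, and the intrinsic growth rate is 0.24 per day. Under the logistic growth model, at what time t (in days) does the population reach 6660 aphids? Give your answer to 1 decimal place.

11.9 days

A = (K − N₀)/N₀ = (13930 − 694)/694 = 19.072.
Solve 13930/(1 + 19.072·e^(−0.24t)) = 6660: 1 + 19.072·e^(−0.24t) = 2.0916, so e^(−0.24t) = 0.0572352.
−0.24·t = ln(0.0572352) = -2.8606, so t = 2.8606/0.24 = 11.919.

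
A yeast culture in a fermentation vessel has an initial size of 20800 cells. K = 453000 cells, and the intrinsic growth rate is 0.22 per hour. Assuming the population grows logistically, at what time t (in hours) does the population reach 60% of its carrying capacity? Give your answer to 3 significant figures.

A = (K − N₀)/N₀ = (453000 − 20800)/20800 = 20.779.
Solve 453000/(1 + 20.779·e^(−0.22t)) = 271800: 1 + 20.779·e^(−0.22t) = 1.6667, so e^(−0.22t) = 0.0320839.
−0.22·t = ln(0.0320839) = -3.4394, so t = 3.4394/0.22 = 15.634.

15.6 hours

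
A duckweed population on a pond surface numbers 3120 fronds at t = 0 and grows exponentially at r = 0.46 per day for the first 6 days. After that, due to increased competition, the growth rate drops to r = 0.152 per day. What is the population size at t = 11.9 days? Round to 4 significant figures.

Phase 1: N(6) = 3120·e^(0.46×6) = 3120·e^2.76 = 49295.5.
Phase 2 runs for 11.9 − 6 = 5.9 days at r = 0.152.
N(11.9) = 49295.5·e^(0.152×5.9) = 49295.5·e^0.8968 = 120860.

120900 fronds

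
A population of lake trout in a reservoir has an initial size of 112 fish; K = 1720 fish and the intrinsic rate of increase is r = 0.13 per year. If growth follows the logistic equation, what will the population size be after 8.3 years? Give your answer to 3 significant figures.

292 fish

A = (K − N₀)/N₀ = (1720 − 112)/112 = 14.357.
N(t) = K/(1 + A·e^(−rt)) = 1720/(1 + 14.357×e^(−0.13×8.3)).
e^(−1.079) = 0.33994; denominator = 1 + 14.357×0.33994 = 5.8805.
N = 1720/5.8805 = 292.492.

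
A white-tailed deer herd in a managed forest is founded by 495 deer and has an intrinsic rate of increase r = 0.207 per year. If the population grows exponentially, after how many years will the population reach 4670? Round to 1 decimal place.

Set N₀·e^(rt) = 4670: e^(0.207·t) = 4670/495 = 9.4343.
0.207·t = ln(9.4343) = 2.2444, so t = 2.2444/0.207 = 10.842.

10.8 years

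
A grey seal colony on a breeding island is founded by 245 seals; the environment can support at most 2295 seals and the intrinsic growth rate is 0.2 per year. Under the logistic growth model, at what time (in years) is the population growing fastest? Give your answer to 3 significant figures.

Logistic growth is fastest at N = K/2 = 1147.5.
A = (K − N₀)/N₀ = 8.3673. Set K/(1 + A·e^(−rt)) = K/2 → A·e^(−rt) = 1.
e^(−0.2t) = 1/8.3673 = 0.119512, so t = ln(8.3673)/0.2 = 2.1243/0.2 = 10.622.

10.6 years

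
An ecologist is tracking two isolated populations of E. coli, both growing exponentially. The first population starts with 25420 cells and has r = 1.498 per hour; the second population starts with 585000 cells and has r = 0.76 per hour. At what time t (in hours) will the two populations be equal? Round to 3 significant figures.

4.25 hours

Set 25420·e^(1.498t) = 585000·e^(0.76t).
e^((1.498 − 0.76)t) = 585000/25420 → e^(0.738·t) = 23.013.
0.738·t = ln(23.013) = 3.1361, so t = 3.1361/0.738 = 4.2494.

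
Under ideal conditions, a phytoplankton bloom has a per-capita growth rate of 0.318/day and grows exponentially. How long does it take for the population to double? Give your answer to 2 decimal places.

Doubling time t_d = ln(2)/r = 0.6931/0.318 = 2.1797.

2.18 days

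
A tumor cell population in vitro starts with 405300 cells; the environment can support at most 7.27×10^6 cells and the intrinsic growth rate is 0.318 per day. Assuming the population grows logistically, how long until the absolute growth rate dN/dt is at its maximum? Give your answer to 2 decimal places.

Logistic growth is fastest at N = K/2 = 3.635×10^6.
A = (K − N₀)/N₀ = 16.937. Set K/(1 + A·e^(−rt)) = K/2 → A·e^(−rt) = 1.
e^(−0.318t) = 1/16.937 = 0.0590412, so t = ln(16.937)/0.318 = 2.8295/0.318 = 8.8979.

8.90 days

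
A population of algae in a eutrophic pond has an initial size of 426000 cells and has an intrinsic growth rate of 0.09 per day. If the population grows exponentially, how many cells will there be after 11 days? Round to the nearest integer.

N(t) = N₀·e^(rt) = 426000 × e^(0.09×11) = 426000 × e^0.99.
e^0.99 ≈ 2.6912, so N ≈ 426000 × 2.6912 = 1.146466×10^6.

1146466 cells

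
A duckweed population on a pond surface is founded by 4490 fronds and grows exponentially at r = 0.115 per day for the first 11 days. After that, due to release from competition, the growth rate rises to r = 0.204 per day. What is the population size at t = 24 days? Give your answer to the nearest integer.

Phase 1: N(11) = 4490·e^(0.115×11) = 4490·e^1.265 = 15908.5.
Phase 2 runs for 24 − 11 = 13 days at r = 0.204.
N(24) = 15908.5·e^(0.204×13) = 15908.5·e^2.652 = 225620.

225620 fronds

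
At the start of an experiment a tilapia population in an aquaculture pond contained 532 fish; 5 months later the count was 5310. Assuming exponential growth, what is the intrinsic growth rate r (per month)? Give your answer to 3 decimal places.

0.460 per month

From N(t) = N₀·e^(rt): e^(r·5) = 5310/532 = 9.9812.
r·5 = ln(9.9812) = 2.3007, so r = 2.3007/5 = 0.46014.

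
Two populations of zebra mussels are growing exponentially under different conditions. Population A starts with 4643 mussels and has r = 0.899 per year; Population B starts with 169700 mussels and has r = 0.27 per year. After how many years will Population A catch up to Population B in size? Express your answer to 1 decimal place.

5.7 years

Set 4643·e^(0.899t) = 169700·e^(0.27t).
e^((0.899 − 0.27)t) = 169700/4643 → e^(0.629·t) = 36.55.
0.629·t = ln(36.55) = 3.5987, so t = 3.5987/0.629 = 5.7213.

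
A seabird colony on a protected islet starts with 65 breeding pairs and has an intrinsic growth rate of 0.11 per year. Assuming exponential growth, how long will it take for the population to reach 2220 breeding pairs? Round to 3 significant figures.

Set N₀·e^(rt) = 2220: e^(0.11·t) = 2220/65 = 34.154.
0.11·t = ln(34.154) = 3.5309, so t = 3.5309/0.11 = 32.099.

32.1 years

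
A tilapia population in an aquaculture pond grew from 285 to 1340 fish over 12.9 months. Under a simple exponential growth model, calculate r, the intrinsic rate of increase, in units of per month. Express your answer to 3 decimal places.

From N(t) = N₀·e^(rt): e^(r·12.9) = 1340/285 = 4.7018.
r·12.9 = ln(4.7018) = 1.5479, so r = 1.5479/12.9 = 0.12.

0.120 per month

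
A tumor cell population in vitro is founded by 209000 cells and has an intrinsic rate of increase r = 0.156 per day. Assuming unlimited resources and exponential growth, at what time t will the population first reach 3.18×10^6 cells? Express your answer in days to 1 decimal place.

17.5 days

Set N₀·e^(rt) = 3.18×10^6: e^(0.156·t) = 3.18×10^6/209000 = 15.215.
0.156·t = ln(15.215) = 2.7223, so t = 2.7223/0.156 = 17.451.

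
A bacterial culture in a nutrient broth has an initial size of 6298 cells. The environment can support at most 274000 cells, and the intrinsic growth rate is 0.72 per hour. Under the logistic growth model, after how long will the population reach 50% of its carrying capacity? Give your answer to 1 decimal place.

A = (K − N₀)/N₀ = (274000 − 6298)/6298 = 42.506.
Solve 274000/(1 + 42.506·e^(−0.72t)) = 137000: 1 + 42.506·e^(−0.72t) = 2, so e^(−0.72t) = 0.0235262.
−0.72·t = ln(0.0235262) = -3.7496, so t = 3.7496/0.72 = 5.2078.

5.2 hours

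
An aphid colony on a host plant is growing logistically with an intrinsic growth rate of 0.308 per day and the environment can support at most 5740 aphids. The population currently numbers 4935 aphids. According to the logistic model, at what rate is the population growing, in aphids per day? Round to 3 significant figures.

213 aphids per day

dN/dt = rN(1 − N/K) = 0.308 × 4935 × (1 − 4935/5740).
1 − 4935/5740 = 0.14024; dN/dt = 0.308 × 4935 × 0.14024 = 213.17.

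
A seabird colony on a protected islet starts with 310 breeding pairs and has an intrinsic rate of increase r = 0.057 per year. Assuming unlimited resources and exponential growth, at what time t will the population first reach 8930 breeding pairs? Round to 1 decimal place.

Set N₀·e^(rt) = 8930: e^(0.057·t) = 8930/310 = 28.806.
0.057·t = ln(28.806) = 3.3606, so t = 3.3606/0.057 = 58.958.

59.0 years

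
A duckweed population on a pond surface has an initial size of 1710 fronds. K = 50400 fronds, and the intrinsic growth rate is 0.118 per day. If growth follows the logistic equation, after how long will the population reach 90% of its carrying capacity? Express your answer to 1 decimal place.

47.0 days

A = (K − N₀)/N₀ = (50400 − 1710)/1710 = 28.474.
Solve 50400/(1 + 28.474·e^(−0.118t)) = 45360: 1 + 28.474·e^(−0.118t) = 1.1111, so e^(−0.118t) = 0.00390224.
−0.118·t = ln(0.00390224) = -5.5462, so t = 5.5462/0.118 = 47.002.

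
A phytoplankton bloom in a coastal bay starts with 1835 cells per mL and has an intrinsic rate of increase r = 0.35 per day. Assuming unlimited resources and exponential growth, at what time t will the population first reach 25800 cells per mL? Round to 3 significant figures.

Set N₀·e^(rt) = 25800: e^(0.35·t) = 25800/1835 = 14.06.
0.35·t = ln(14.06) = 2.6433, so t = 2.6433/0.35 = 7.5524.

7.55 days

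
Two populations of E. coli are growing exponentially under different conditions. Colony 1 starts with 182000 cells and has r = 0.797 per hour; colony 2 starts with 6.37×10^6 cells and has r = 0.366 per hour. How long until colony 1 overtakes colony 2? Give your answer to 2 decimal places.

8.25 hours

Set 182000·e^(0.797t) = 6.37×10^6·e^(0.366t).
e^((0.797 − 0.366)t) = 6.37×10^6/182000 → e^(0.431·t) = 35.
0.431·t = ln(35) = 3.5553, so t = 3.5553/0.431 = 8.2491.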